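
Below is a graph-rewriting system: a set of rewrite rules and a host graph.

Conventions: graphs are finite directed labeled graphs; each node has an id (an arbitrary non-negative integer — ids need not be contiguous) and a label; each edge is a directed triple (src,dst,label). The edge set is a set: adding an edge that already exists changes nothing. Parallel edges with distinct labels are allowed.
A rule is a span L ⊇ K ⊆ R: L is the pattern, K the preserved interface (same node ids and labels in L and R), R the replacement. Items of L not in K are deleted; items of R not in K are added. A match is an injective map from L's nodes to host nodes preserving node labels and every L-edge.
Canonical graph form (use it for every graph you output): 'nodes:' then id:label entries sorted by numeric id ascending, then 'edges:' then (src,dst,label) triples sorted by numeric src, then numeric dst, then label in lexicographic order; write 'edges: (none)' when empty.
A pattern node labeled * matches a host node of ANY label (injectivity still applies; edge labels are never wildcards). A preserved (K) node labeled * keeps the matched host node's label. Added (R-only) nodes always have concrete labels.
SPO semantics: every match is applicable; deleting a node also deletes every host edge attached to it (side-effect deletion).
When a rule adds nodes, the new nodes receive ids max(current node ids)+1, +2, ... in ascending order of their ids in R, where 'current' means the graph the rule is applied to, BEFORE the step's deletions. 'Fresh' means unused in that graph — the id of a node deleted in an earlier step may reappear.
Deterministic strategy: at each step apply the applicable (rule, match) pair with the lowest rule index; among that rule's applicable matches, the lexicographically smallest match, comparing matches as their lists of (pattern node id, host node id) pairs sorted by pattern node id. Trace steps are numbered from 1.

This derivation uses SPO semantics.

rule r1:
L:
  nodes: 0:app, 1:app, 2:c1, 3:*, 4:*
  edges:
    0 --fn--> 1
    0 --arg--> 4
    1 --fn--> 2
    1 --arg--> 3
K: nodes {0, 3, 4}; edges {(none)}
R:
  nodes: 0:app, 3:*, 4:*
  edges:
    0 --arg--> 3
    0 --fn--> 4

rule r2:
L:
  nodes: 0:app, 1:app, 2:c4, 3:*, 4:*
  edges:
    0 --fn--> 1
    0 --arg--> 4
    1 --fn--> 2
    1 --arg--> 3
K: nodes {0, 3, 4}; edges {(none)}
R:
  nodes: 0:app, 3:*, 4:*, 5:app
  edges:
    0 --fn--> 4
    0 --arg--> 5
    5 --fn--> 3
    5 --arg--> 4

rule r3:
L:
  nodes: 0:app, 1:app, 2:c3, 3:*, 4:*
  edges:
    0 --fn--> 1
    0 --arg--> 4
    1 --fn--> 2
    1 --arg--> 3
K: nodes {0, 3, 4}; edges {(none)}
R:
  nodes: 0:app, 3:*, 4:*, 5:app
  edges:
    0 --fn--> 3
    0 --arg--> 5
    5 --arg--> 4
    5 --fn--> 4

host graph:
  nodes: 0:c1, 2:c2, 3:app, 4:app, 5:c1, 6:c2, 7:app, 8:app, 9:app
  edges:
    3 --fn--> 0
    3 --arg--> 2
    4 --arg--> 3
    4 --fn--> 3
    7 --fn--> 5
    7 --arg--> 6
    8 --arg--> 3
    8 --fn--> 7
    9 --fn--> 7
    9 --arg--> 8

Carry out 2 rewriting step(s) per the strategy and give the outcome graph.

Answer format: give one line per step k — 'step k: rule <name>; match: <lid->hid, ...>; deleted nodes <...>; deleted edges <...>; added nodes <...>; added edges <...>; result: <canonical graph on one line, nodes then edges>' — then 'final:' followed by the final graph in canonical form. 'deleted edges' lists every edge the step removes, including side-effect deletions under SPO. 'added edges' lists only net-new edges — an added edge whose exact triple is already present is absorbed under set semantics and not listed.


step 1: rule r1; match: 0->8, 1->7, 2->5, 3->6, 4->3; deleted nodes 5, 7; deleted edges (7,5,fn); (7,6,arg); (8,3,arg); (8,7,fn); (9,7,fn); added nodes (none); added edges (8,3,fn); (8,6,arg); result: nodes: 0:c1, 2:c2, 3:app, 4:app, 6:c2, 8:app, 9:app edges: (3,0,fn); (3,2,arg); (4,3,arg); (4,3,fn); (8,3,fn); (8,6,arg); (9,8,arg)
step 2: rule r1; match: 0->8, 1->3, 2->0, 3->2, 4->6; deleted nodes 0, 3; deleted edges (3,0,fn); (3,2,arg); (4,3,arg); (4,3,fn); (8,3,fn); (8,6,arg); added nodes (none); added edges (8,2,arg); (8,6,fn); result: nodes: 2:c2, 4:app, 6:c2, 8:app, 9:app edges: (8,2,arg); (8,6,fn); (9,8,arg)
final:
nodes: 2:c2, 4:app, 6:c2, 8:app, 9:app
edges: (8,2,arg); (8,6,fn); (9,8,arg)


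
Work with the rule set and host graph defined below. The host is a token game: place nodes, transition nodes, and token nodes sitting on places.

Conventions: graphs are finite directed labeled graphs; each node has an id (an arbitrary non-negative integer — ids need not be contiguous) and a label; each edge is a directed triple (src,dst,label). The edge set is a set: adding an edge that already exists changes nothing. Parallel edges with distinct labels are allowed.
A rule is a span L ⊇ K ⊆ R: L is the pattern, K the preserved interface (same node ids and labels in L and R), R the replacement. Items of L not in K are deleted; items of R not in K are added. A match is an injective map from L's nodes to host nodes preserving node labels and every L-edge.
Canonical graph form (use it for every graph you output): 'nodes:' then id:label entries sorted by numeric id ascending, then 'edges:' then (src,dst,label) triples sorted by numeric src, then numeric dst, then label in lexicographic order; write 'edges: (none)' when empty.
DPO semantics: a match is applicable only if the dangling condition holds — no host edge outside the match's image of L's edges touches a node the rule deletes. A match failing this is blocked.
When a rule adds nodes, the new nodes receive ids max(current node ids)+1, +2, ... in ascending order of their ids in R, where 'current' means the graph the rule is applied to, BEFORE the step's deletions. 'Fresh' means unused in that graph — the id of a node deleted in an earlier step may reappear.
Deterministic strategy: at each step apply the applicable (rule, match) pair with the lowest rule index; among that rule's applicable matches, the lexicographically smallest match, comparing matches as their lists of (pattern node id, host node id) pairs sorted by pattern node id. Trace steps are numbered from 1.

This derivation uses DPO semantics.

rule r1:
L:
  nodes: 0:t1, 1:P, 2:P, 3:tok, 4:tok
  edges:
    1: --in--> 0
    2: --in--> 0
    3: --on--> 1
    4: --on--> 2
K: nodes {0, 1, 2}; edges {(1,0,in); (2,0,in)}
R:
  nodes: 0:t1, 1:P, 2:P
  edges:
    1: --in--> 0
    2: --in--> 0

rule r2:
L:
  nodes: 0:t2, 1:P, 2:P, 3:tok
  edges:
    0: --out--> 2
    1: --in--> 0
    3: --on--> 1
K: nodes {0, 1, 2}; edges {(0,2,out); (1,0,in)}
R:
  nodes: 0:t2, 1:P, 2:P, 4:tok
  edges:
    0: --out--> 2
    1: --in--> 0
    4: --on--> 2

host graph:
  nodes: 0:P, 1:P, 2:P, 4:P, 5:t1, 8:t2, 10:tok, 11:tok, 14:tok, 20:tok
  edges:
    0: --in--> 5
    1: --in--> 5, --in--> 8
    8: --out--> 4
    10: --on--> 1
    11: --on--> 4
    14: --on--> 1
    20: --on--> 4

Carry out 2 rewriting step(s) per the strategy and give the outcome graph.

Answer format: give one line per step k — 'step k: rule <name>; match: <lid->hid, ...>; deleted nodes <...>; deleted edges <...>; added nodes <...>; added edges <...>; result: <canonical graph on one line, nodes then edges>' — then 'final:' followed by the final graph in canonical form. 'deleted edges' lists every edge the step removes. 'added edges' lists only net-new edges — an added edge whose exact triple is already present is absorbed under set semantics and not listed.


step 1: rule r2; match: 0->8, 1->1, 2->4, 3->10; deleted nodes 10; deleted edges (10,1,on); added nodes 21; added edges (21,4,on); result: nodes: 0:P, 1:P, 2:P, 4:P, 5:t1, 8:t2, 11:tok, 14:tok, 20:tok, 21:tok edges: (0,5,in); (1,5,in); (1,8,in); (8,4,out); (11,4,on); (14,1,on); (20,4,on); (21,4,on)
step 2: rule r2; match: 0->8, 1->1, 2->4, 3->14; deleted nodes 14; deleted edges (14,1,on); added nodes 22; added edges (22,4,on); result: nodes: 0:P, 1:P, 2:P, 4:P, 5:t1, 8:t2, 11:tok, 20:tok, 21:tok, 22:tok edges: (0,5,in); (1,5,in); (1,8,in); (8,4,out); (11,4,on); (20,4,on); (21,4,on); (22,4,on)
final:
nodes: 0:P, 1:P, 2:P, 4:P, 5:t1, 8:t2, 11:tok, 20:tok, 21:tok, 22:tok
edges: (0,5,in); (1,5,in); (1,8,in); (8,4,out); (11,4,on); (20,4,on); (21,4,on); (22,4,on)


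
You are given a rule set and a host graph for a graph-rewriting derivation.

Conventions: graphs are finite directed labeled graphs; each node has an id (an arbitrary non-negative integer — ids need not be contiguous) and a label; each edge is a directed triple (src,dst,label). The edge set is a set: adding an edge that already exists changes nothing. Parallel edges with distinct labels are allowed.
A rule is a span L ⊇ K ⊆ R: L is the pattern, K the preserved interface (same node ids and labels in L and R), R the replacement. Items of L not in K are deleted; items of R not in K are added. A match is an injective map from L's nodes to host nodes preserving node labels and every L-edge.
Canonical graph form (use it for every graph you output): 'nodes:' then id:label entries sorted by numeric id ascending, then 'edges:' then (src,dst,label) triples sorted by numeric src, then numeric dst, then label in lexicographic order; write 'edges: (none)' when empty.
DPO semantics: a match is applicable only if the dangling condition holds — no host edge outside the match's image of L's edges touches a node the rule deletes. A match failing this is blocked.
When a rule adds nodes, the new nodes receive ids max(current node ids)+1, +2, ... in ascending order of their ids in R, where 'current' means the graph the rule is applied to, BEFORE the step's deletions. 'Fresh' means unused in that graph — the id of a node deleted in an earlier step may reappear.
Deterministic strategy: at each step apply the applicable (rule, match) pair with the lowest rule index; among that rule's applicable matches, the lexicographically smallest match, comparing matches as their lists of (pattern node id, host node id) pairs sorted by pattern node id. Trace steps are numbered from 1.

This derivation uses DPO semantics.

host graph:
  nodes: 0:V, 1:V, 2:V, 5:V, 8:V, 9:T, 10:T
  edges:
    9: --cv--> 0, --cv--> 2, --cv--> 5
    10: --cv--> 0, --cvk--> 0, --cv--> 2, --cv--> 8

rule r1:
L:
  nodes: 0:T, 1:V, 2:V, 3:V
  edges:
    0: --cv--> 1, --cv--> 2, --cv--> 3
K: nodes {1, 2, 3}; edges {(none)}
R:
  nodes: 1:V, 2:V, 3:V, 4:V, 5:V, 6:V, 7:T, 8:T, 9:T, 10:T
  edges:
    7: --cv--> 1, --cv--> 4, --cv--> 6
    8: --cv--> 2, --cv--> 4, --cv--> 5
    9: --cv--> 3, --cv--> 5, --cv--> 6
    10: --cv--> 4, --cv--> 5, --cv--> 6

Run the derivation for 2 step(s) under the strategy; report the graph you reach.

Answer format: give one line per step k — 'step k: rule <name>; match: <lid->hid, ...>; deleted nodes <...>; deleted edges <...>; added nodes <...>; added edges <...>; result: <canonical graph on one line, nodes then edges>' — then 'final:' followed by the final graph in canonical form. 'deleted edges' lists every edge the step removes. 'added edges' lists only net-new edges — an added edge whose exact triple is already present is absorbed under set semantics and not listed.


step 1: rule r1; match: 0->9, 1->0, 2->2, 3->5; deleted nodes 9; deleted edges (9,0,cv); (9,2,cv); (9,5,cv); added nodes 11, 12, 13, 14, 15, 16, 17; added edges (14,0,cv); (14,11,cv); (14,13,cv); (15,2,cv); (15,11,cv); (15,12,cv); (16,5,cv); (16,12,cv); (16,13,cv); (17,11,cv); (17,12,cv); (17,13,cv); result: nodes: 0:V, 1:V, 2:V, 5:V, 8:V, 10:T, 11:V, 12:V, 13:V, 14:T, 15:T, 16:T, 17:T edges: (10,0,cv); (10,0,cvk); (10,2,cv); (10,8,cv); (14,0,cv); (14,11,cv); (14,13,cv); (15,2,cv); (15,11,cv); (15,12,cv); (16,5,cv); (16,12,cv); (16,13,cv); (17,11,cv); (17,12,cv); (17,13,cv)
step 2: rule r1; match: 0->14, 1->0, 2->11, 3->13; deleted nodes 14; deleted edges (14,0,cv); (14,11,cv); (14,13,cv); added nodes 18, 19, 20, 21, 22, 23, 24; added edges (21,0,cv); (21,18,cv); (21,20,cv); (22,11,cv); (22,18,cv); (22,19,cv); (23,13,cv); (23,19,cv); (23,20,cv); (24,18,cv); (24,19,cv); (24,20,cv); result: nodes: 0:V, 1:V, 2:V, 5:V, 8:V, 10:T, 11:V, 12:V, 13:V, 15:T, 16:T, 17:T, 18:V, 19:V, 20:V, 21:T, 22:T, 23:T, 24:T edges: (10,0,cv); (10,0,cvk); (10,2,cv); (10,8,cv); (15,2,cv); (15,11,cv); (15,12,cv); (16,5,cv); (16,12,cv); (16,13,cv); (17,11,cv); (17,12,cv); (17,13,cv); (21,0,cv); (21,18,cv); (21,20,cv); (22,11,cv); (22,18,cv); (22,19,cv); (23,13,cv); (23,19,cv); (23,20,cv); (24,18,cv); (24,19,cv); (24,20,cv)
final:
nodes: 0:V, 1:V, 2:V, 5:V, 8:V, 10:T, 11:V, 12:V, 13:V, 15:T, 16:T, 17:T, 18:V, 19:V, 20:V, 21:T, 22:T, 23:T, 24:T
edges: (10,0,cv); (10,0,cvk); (10,2,cv); (10,8,cv); (15,2,cv); (15,11,cv); (15,12,cv); (16,5,cv); (16,12,cv); (16,13,cv); (17,11,cv); (17,12,cv); (17,13,cv); (21,0,cv); (21,18,cv); (21,20,cv); (22,11,cv); (22,18,cv); (22,19,cv); (23,13,cv); (23,19,cv); (23,20,cv); (24,18,cv); (24,19,cv); (24,20,cv)


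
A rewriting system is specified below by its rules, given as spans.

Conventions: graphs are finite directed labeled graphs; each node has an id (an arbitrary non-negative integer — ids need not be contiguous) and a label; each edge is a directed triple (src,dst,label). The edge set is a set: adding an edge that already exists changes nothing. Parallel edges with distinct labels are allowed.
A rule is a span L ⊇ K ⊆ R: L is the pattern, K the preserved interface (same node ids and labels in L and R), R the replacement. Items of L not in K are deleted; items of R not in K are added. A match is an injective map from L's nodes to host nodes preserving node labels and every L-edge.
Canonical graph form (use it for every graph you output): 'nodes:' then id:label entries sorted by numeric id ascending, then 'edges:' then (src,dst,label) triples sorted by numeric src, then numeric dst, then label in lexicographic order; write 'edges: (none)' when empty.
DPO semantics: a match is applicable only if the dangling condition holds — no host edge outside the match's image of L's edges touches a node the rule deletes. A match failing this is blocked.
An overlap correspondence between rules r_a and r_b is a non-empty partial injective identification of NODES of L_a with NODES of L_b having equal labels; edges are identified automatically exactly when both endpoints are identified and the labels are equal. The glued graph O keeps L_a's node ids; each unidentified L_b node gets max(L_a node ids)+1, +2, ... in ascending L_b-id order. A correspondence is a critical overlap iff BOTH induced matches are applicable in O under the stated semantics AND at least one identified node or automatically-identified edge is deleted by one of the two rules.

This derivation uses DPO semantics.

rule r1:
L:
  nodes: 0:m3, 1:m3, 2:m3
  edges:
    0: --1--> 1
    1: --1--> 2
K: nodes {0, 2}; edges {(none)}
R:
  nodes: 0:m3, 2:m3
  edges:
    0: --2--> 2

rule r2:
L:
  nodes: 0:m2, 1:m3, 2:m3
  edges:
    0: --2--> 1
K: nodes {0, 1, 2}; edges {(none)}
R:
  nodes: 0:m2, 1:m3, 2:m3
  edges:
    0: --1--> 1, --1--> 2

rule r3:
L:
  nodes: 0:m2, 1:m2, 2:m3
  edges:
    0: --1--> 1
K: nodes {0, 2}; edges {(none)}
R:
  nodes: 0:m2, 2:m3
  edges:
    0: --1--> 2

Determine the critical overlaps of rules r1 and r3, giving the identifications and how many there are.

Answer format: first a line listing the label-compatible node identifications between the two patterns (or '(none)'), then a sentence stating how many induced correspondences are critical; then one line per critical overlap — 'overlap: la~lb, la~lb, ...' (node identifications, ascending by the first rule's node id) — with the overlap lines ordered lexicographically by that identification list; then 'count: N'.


label-compatible node identifications between L(r1) and L(r3): 0~2, 1~2, 2~2
1 of the induced correspondences is a critical overlap of r1 and r3.
overlap: 1~2
count: 1


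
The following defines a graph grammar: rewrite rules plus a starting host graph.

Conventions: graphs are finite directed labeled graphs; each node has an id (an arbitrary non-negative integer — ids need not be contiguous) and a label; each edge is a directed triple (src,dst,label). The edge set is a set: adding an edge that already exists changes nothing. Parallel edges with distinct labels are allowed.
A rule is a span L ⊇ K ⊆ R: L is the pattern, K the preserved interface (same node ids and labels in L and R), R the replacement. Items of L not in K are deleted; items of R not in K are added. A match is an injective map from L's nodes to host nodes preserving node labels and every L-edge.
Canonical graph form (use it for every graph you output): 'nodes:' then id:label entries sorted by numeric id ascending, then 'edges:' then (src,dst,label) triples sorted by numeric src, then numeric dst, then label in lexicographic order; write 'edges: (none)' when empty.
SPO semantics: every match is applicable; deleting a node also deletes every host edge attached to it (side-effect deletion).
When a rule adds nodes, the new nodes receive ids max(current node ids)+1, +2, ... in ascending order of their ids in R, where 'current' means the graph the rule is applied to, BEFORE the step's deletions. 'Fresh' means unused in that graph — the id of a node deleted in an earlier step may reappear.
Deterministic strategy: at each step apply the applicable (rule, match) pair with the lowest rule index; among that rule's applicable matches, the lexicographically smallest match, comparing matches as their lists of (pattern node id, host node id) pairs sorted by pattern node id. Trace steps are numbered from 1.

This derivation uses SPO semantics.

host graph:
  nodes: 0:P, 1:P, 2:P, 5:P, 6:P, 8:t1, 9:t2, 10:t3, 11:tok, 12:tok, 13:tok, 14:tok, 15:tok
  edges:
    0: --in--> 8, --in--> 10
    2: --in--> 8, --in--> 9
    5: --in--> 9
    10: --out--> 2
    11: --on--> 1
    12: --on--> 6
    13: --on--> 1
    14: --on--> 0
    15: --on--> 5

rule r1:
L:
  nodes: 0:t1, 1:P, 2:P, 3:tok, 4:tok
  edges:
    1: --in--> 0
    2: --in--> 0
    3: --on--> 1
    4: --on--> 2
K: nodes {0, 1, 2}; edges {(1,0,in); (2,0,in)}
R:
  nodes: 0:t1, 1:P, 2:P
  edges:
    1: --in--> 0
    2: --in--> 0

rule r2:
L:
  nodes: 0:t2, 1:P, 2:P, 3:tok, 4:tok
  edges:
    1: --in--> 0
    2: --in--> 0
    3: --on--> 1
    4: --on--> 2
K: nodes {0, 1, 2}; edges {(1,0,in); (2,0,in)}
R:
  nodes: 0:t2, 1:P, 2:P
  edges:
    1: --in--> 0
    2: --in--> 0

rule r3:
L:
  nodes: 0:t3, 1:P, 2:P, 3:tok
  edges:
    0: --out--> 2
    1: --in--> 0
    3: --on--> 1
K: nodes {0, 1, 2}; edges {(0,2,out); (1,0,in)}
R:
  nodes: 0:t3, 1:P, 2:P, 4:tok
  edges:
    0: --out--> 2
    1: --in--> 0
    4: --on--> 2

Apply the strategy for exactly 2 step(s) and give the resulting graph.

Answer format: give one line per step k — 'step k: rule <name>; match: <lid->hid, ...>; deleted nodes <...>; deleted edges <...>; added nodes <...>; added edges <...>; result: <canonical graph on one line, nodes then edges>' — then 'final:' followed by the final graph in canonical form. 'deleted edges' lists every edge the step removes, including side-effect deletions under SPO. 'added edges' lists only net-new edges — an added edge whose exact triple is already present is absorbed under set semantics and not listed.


step 1: rule r3; match: 0->10, 1->0, 2->2, 3->14; deleted nodes 14; deleted edges (14,0,on); added nodes 16; added edges (16,2,on); result: nodes: 0:P, 1:P, 2:P, 5:P, 6:P, 8:t1, 9:t2, 10:t3, 11:tok, 12:tok, 13:tok, 15:tok, 16:tok edges: (0,8,in); (0,10,in); (2,8,in); (2,9,in); (5,9,in); (10,2,out); (11,1,on); (12,6,on); (13,1,on); (15,5,on); (16,2,on)
step 2: rule r2; match: 0->9, 1->2, 2->5, 3->16, 4->15; deleted nodes 15, 16; deleted edges (15,5,on); (16,2,on); added nodes (none); added edges (none); result: nodes: 0:P, 1:P, 2:P, 5:P, 6:P, 8:t1, 9:t2, 10:t3, 11:tok, 12:tok, 13:tok edges: (0,8,in); (0,10,in); (2,8,in); (2,9,in); (5,9,in); (10,2,out); (11,1,on); (12,6,on); (13,1,on)
final:
nodes: 0:P, 1:P, 2:P, 5:P, 6:P, 8:t1, 9:t2, 10:t3, 11:tok, 12:tok, 13:tok
edges: (0,8,in); (0,10,in); (2,8,in); (2,9,in); (5,9,in); (10,2,out); (11,1,on); (12,6,on); (13,1,on)


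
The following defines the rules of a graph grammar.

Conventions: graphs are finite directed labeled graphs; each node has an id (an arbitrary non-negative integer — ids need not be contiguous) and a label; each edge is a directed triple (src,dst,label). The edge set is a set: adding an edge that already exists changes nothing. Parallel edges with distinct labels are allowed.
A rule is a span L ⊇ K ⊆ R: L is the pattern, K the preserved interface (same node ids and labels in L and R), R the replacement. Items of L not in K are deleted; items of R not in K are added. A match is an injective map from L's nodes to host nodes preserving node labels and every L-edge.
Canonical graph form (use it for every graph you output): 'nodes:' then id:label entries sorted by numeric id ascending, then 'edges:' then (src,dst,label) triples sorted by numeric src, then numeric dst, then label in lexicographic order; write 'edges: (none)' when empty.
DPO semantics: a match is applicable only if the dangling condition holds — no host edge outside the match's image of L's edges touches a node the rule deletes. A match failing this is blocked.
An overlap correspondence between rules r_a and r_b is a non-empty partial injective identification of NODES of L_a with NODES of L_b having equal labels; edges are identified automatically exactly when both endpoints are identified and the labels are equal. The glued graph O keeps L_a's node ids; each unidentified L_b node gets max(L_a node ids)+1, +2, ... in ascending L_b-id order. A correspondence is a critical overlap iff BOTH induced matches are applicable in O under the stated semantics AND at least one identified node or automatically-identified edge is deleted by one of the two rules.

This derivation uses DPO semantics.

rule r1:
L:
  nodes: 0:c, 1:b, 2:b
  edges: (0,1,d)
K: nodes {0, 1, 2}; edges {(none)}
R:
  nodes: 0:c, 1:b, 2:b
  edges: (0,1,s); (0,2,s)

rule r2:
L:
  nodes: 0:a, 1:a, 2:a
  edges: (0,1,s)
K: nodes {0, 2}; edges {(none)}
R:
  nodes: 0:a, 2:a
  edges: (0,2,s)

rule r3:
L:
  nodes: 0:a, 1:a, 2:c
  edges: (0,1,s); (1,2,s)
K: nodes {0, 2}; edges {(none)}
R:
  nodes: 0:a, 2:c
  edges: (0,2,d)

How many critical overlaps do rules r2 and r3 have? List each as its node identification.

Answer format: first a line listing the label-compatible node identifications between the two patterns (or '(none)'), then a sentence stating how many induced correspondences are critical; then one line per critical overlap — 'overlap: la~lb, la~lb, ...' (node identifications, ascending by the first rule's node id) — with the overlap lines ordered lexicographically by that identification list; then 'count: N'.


label-compatible node identifications between L(r2) and L(r3): 0~0, 0~1, 1~0, 1~1, 2~0, 2~1
2 of the induced correspondences are critical overlaps of r2 and r3.
overlap: 0~0, 2~1
overlap: 2~1
count: 2


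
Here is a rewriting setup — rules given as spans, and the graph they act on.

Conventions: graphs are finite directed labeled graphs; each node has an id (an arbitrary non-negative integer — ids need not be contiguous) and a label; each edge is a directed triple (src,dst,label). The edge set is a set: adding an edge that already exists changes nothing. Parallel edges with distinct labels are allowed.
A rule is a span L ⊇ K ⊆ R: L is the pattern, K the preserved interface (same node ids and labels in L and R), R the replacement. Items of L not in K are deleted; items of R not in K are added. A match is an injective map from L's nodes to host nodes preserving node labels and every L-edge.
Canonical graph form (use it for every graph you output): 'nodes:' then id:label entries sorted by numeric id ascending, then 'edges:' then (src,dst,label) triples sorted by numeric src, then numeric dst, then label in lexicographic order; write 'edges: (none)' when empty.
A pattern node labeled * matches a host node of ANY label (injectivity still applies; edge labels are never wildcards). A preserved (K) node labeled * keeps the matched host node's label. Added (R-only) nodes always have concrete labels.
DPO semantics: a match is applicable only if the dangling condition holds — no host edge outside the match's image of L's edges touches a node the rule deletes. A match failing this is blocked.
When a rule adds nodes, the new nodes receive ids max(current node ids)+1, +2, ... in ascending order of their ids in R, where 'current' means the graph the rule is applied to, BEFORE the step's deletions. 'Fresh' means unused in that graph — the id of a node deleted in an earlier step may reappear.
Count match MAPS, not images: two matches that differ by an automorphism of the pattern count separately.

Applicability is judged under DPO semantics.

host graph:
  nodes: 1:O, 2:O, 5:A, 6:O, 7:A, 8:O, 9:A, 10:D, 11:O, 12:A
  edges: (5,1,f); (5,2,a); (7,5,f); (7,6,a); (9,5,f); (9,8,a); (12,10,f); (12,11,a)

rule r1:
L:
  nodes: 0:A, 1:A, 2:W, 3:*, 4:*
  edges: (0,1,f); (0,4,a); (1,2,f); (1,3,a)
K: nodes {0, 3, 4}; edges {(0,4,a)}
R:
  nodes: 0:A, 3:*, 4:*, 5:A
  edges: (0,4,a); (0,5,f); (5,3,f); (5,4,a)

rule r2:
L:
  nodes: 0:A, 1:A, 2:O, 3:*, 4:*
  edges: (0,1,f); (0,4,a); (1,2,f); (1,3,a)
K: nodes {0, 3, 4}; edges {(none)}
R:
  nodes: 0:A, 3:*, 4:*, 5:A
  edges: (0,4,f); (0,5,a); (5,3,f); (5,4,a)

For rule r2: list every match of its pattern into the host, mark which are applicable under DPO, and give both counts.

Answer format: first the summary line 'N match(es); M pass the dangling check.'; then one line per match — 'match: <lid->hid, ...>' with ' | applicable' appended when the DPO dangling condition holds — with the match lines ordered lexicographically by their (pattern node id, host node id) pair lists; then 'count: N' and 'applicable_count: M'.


2 match(es); 0 pass the dangling check.
match: 0->7, 1->5, 2->1, 3->2, 4->6
match: 0->9, 1->5, 2->1, 3->2, 4->8
count: 2
applicable_count: 0


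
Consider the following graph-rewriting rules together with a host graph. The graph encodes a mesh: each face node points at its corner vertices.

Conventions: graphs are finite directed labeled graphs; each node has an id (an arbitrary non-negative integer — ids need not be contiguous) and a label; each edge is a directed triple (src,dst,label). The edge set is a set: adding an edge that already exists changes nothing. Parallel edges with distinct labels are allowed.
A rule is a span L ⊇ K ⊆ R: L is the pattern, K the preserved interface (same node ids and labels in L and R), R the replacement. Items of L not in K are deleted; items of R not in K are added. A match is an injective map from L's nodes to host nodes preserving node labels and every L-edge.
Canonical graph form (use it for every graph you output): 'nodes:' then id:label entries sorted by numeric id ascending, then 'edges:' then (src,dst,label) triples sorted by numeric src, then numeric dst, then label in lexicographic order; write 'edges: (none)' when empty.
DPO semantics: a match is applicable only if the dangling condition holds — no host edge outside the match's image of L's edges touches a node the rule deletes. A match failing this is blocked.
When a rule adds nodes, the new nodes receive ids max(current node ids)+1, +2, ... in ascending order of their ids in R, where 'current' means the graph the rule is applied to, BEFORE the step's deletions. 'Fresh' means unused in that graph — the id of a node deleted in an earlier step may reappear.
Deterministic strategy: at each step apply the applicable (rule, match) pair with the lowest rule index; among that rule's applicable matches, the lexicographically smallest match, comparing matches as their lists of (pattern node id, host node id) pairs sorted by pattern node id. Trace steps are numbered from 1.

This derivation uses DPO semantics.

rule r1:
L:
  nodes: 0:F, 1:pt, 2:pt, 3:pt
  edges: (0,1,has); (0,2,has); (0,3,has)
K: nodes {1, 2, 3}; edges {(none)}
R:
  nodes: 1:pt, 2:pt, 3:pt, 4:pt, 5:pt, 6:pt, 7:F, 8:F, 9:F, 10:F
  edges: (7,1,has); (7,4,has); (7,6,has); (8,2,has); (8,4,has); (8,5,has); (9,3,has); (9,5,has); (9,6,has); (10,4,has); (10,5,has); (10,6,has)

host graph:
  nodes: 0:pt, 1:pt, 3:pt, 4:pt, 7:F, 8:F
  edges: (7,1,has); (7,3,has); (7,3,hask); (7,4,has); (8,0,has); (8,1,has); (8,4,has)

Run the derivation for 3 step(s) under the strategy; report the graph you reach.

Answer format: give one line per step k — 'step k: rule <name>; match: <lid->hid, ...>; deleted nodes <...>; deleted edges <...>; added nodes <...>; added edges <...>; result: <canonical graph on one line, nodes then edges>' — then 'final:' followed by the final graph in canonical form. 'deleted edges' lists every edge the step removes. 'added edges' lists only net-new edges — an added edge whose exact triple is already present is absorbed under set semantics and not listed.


step 1: rule r1; match: 0->8, 1->0, 2->1, 3->4; deleted nodes 8; deleted edges (8,0,has); (8,1,has); (8,4,has); added nodes 9, 10, 11, 12, 13, 14, 15; added edges (12,0,has); (12,9,has); (12,11,has); (13,1,has); (13,9,has); (13,10,has); (14,4,has); (14,10,has); (14,11,has); (15,9,has); (15,10,has); (15,11,has); result: nodes: 0:pt, 1:pt, 3:pt, 4:pt, 7:F, 9:pt, 10:pt, 11:pt, 12:F, 13:F, 14:F, 15:F edges: (7,1,has); (7,3,has); (7,3,hask); (7,4,has); (12,0,has); (12,9,has); (12,11,has); (13,1,has); (13,9,has); (13,10,has); (14,4,has); (14,10,has); (14,11,has); (15,9,has); (15,10,has); (15,11,has)
step 2: rule r1; match: 0->12, 1->0, 2->9, 3->11; deleted nodes 12; deleted edges (12,0,has); (12,9,has); (12,11,has); added nodes 16, 17, 18, 19, 20, 21, 22; added edges (19,0,has); (19,16,has); (19,18,has); (20,9,has); (20,16,has); (20,17,has); (21,11,has); (21,17,has); (21,18,has); (22,16,has); (22,17,has); (22,18,has); result: nodes: 0:pt, 1:pt, 3:pt, 4:pt, 7:F, 9:pt, 10:pt, 11:pt, 13:F, 14:F, 15:F, 16:pt, 17:pt, 18:pt, 19:F, 20:F, 21:F, 22:F edges: (7,1,has); (7,3,has); (7,3,hask); (7,4,has); (13,1,has); (13,9,has); (13,10,has); (14,4,has); (14,10,has); (14,11,has); (15,9,has); (15,10,has); (15,11,has); (19,0,has); (19,16,has); (19,18,has); (20,9,has); (20,16,has); (20,17,has); (21,11,has); (21,17,has); (21,18,has); (22,16,has); (22,17,has); (22,18,has)
step 3: rule r1; match: 0->13, 1->1, 2->9, 3->10; deleted nodes 13; deleted edges (13,1,has); (13,9,has); (13,10,has); added nodes 23, 24, 25, 26, 27, 28, 29; added edges (26,1,has); (26,23,has); (26,25,has); (27,9,has); (27,23,has); (27,24,has); (28,10,has); (28,24,has); (28,25,has); (29,23,has); (29,24,has); (29,25,has); result: nodes: 0:pt, 1:pt, 3:pt, 4:pt, 7:F, 9:pt, 10:pt, 11:pt, 14:F, 15:F, 16:pt, 17:pt, 18:pt, 19:F, 20:F, 21:F, 22:F, 23:pt, 24:pt, 25:pt, 26:F, 27:F, 28:F, 29:F edges: (7,1,has); (7,3,has); (7,3,hask); (7,4,has); (14,4,has); (14,10,has); (14,11,has); (15,9,has); (15,10,has); (15,11,has); (19,0,has); (19,16,has); (19,18,has); (20,9,has); (20,16,has); (20,17,has); (21,11,has); (21,17,has); (21,18,has); (22,16,has); (22,17,has); (22,18,has); (26,1,has); (26,23,has); (26,25,has); (27,9,has); (27,23,has); (27,24,has); (28,10,has); (28,24,has); (28,25,has); (29,23,has); (29,24,has); (29,25,has)
final:
nodes: 0:pt, 1:pt, 3:pt, 4:pt, 7:F, 9:pt, 10:pt, 11:pt, 14:F, 15:F, 16:pt, 17:pt, 18:pt, 19:F, 20:F, 21:F, 22:F, 23:pt, 24:pt, 25:pt, 26:F, 27:F, 28:F, 29:F
edges: (7,1,has); (7,3,has); (7,3,hask); (7,4,has); (14,4,has); (14,10,has); (14,11,has); (15,9,has); (15,10,has); (15,11,has); (19,0,has); (19,16,has); (19,18,has); (20,9,has); (20,16,has); (20,17,has); (21,11,has); (21,17,has); (21,18,has); (22,16,has); (22,17,has); (22,18,has); (26,1,has); (26,23,has); (26,25,has); (27,9,has); (27,23,has); (27,24,has); (28,10,has); (28,24,has); (28,25,has); (29,23,has); (29,24,has); (29,25,has)


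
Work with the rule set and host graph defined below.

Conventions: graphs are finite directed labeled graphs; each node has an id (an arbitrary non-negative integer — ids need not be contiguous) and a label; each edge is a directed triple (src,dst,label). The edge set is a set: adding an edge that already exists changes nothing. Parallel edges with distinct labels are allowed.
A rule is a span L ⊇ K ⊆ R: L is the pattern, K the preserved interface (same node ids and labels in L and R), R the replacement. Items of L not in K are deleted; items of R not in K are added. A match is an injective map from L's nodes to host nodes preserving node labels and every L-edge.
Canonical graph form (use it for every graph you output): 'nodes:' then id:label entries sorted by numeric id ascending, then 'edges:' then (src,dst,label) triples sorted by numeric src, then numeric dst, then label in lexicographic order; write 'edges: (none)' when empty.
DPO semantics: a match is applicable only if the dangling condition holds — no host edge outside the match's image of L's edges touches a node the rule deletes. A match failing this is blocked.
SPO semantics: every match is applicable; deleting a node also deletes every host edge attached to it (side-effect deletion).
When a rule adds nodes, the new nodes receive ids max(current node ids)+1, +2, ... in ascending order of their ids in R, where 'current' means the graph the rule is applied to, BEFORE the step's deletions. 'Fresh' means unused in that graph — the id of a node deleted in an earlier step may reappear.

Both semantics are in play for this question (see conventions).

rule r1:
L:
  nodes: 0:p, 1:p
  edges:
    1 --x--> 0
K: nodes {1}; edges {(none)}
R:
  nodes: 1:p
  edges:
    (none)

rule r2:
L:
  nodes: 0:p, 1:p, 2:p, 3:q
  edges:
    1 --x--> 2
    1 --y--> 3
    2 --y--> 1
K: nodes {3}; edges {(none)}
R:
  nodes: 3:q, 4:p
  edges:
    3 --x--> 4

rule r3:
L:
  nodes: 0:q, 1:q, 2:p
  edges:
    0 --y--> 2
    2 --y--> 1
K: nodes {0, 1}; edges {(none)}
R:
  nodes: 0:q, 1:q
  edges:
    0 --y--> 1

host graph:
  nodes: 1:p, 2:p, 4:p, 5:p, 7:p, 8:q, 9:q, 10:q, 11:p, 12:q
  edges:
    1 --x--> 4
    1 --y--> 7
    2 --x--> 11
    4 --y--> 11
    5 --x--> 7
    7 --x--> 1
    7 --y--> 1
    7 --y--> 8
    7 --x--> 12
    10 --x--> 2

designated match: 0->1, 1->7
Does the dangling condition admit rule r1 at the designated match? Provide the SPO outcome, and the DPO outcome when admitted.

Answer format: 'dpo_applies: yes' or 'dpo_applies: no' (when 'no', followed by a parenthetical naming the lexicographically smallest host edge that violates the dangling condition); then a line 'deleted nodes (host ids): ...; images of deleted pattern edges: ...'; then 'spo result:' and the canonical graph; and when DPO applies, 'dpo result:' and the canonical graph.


dpo_applies: no
(the rule deletes node 1, which keeps host edge (1,4,x) outside the match image — the dangling condition fails, DPO blocks; SPO proceeds and side-deletes such edges)
deleted nodes (host ids): 1; images of deleted pattern edges: (7,1,x)
spo result:
nodes: 2:p, 4:p, 5:p, 7:p, 8:q, 9:q, 10:q, 11:p, 12:q
edges: (2,11,x); (4,11,y); (5,7,x); (7,8,y); (7,12,x); (10,2,x)


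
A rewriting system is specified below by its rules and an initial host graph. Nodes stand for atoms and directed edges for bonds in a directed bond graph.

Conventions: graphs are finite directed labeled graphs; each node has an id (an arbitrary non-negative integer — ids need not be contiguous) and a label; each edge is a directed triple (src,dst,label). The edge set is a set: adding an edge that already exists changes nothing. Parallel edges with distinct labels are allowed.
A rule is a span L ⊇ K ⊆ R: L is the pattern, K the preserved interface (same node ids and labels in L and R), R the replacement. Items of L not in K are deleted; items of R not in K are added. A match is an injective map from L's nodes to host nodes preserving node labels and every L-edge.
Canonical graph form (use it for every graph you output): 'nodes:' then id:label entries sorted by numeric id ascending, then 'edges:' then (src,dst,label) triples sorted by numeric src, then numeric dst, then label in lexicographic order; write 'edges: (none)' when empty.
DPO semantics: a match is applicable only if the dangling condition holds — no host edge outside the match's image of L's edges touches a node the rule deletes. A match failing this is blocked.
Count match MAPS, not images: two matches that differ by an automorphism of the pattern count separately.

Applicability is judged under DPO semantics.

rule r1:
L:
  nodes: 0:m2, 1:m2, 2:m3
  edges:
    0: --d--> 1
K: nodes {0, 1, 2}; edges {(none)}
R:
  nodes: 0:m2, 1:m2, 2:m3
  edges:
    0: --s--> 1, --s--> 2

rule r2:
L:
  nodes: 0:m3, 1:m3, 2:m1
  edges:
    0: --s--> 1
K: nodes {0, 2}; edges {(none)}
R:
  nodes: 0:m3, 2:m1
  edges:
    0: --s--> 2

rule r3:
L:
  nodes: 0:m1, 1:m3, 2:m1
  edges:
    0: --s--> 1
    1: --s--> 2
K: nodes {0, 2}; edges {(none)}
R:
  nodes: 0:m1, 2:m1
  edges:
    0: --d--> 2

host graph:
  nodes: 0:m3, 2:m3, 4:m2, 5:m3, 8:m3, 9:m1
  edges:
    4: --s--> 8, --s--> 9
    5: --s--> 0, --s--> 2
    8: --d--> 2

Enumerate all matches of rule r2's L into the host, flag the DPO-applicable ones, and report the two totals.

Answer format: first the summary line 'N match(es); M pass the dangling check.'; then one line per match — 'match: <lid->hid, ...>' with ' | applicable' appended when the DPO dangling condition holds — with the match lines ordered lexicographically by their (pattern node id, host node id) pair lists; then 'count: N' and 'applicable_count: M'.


2 match(es); 1 pass the dangling check.
match: 0->5, 1->0, 2->9 | applicable
match: 0->5, 1->2, 2->9
count: 2
applicable_count: 1


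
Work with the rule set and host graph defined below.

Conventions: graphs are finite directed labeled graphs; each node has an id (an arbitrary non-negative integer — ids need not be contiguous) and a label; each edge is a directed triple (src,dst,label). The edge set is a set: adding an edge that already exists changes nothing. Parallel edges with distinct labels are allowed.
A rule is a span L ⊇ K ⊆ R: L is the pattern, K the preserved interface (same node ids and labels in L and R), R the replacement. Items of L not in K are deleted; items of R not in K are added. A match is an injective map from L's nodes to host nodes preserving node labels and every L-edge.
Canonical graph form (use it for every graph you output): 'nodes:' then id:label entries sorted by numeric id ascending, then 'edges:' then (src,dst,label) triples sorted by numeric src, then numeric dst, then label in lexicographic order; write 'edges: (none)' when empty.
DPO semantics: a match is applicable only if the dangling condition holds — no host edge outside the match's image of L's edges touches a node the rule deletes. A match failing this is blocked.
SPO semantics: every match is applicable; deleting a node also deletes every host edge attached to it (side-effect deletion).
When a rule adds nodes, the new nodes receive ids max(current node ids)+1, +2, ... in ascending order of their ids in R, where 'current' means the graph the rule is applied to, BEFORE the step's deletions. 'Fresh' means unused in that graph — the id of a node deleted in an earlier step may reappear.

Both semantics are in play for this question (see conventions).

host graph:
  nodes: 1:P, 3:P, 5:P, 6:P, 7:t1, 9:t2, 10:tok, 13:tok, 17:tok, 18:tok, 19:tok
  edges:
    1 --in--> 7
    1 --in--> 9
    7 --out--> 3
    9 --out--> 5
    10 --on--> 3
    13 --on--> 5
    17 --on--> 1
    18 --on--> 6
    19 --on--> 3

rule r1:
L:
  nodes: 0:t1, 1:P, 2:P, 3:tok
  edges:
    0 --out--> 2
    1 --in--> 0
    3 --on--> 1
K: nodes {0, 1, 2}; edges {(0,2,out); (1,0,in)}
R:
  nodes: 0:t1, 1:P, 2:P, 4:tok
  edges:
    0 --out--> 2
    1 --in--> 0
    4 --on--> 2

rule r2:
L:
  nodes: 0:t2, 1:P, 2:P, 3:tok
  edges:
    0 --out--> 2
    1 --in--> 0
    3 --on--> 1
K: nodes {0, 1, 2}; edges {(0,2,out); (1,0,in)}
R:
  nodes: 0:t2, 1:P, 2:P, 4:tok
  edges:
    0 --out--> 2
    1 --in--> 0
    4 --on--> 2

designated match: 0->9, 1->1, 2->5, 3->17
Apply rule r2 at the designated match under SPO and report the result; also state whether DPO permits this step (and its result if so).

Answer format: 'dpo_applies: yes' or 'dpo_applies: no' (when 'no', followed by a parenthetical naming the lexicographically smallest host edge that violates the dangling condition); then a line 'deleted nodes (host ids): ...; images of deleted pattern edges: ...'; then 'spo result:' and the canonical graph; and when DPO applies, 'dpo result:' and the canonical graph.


dpo_applies: yes
deleted nodes (host ids): 17; images of deleted pattern edges: (17,1,on)
spo result:
nodes: 1:P, 3:P, 5:P, 6:P, 7:t1, 9:t2, 10:tok, 13:tok, 18:tok, 19:tok, 20:tok
edges: (1,7,in); (1,9,in); (7,3,out); (9,5,out); (10,3,on); (13,5,on); (18,6,on); (19,3,on); (20,5,on)
dpo result:
nodes: 1:P, 3:P, 5:P, 6:P, 7:t1, 9:t2, 10:tok, 13:tok, 18:tok, 19:tok, 20:tok
edges: (1,7,in); (1,9,in); (7,3,out); (9,5,out); (10,3,on); (13,5,on); (18,6,on); (19,3,on); (20,5,on)
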